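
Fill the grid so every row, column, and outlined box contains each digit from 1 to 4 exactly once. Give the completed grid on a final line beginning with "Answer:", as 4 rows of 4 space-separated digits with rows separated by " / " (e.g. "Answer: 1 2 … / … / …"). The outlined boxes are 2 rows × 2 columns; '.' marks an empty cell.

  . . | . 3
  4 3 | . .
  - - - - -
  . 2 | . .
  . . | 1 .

Step 1. [r1c1∈{1,2}] 2 has one home in col 1: r1c1, so r1c1=2.
Step 2. [r4c4∈{2,4}] row 4 places 2 nowhere but r4c4, so r4c4=2.
Step 3. [r3c3∈{3,4}] r3c3 is the only open cell in col 3 admitting 3. So r3c3=3.
Step 4. [r4c2∈{4}] r4c2 is down to just 4, so r4c2=4.
Step 5. [r1c2∈{1}] r1c2's peers cover all but 1, so r1c2=1.
Step 6. [r2c4∈{1}] nothing but 1 survives at r2c4. So r2c4=1.
Step 7. [r3c1∈{1}] nothing but 1 survives at r3c1, so r3c1=1.
Step 8. [r1c3∈{4}] r1c3's peers cover all but 4 ⇒ r1c3=4.
Step 9. [r4c1∈{3}] r4c1 has the single candidate 3 ⇒ r4c1=3.
Step 10. [r2c3∈{2}] r2c3 is down to just 2, so r2c3=2.
Step 11. [r3c4∈{4}] r3c4 has the single candidate 4 ⇒ r3c4=4.

Answer: 2 1 4 3 / 4 3 2 1 / 1 2 3 4 / 3 4 1 2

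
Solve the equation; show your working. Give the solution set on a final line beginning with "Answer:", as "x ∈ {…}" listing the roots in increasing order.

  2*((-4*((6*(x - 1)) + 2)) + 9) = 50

Step 1. [2*((-4*((6*(x - 1)) + 2)) + 9) = 50] LHS = 2·(…); ÷2 both sides. So div: (-4*((6*(x - 1)) + 2)) + 9 = 25.
Step 2. [(-4*((6*(x - 1)) + 2)) + 9 = 25] 9 comes off first (subtract 9). So sub: -4*((6*(x - 1)) + 2) = 16.
Step 3. [-4*((6*(x - 1)) + 2) = 16] LHS = -4·(…); ÷-4 both sides. So div: (6*(x - 1)) + 2 = -4.
Step 4. [(6*(x - 1)) + 2 = -4] the outer +2 inverts by subtracting 2, so sub: 6*(x - 1) = -6.
Step 5. [6*(x - 1) = -6] 6·(inner) — divide through by 6, so div: x - 1 = -1.
Step 6. [x - 1 = -1] the outer -1 inverts by adding 1. So sub: x = 0.

Answer: x ∈ {0}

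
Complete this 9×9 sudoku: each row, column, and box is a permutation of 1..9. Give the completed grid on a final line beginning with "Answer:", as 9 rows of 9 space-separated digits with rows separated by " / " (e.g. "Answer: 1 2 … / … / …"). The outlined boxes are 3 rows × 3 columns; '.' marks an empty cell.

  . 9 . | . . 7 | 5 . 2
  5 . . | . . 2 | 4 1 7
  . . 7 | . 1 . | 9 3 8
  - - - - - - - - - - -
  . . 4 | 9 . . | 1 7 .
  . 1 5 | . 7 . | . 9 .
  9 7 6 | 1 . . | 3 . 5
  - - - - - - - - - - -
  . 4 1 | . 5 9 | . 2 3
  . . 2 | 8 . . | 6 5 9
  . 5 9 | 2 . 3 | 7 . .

Step 1. [r1c1∈{1,3,4,6,8}] across row 1, 1 lands solely at r1c1. So r1c1=1.
Step 2. [r8c5∈{4}] r8c5 is down to just 4 ⇒ r8c5=4.
Step 3. [r9c5∈{6}] nothing but 6 survives at r9c5 ⇒ r9c5=6.
Step 4. [r1c4∈{3,4,6}] 4 has one home in row 1: r1c4 ⇒ r1c4=4.
Step 5. [r9c1∈{8}] nothing but 8 survives at r9c1, so r9c1=8.
Step 6. [r4c2∈{2,3,8}] in box 4, 8 fits only at r4c2 ⇒ r4c2=8.
Step 7. [r6c8∈{4,8}] 8 has one home in col 8: r6c8 ⇒ r6c8=8.
Step 8. [r5c9∈{4,6}] 4 has one home in box 6: r5c9. So r5c9=4.
Step 9. [r2c5∈{3,8,9}] in row 2, 9 fits only at r2c5. So r2c5=9.
Step 10. [r7c1∈{6,7}] r7c1 is the only open cell in row 7 admitting 6 ⇒ r7c1=6.
Step 11. [r2c3∈{3,8}] row 2 places 8 nowhere but r2c3, so r2c3=8.
Step 12. [r3c2∈{2,6}] r3c2 is the only open cell in col 2 admitting 2, so r3c2=2.
Step 13. [r4c6∈{5,6}] in row 4, 5 fits only at r4c6 ⇒ r4c6=5.
Step 14. [r3c6∈{6}] r3c6 has the single candidate 6 ⇒ r3c6=6.
Step 15. [r2c4∈{3}] r2c4 is down to just 3. So r2c4=3.
Step 16. [r5c1∈{2,3}] in row 5, 3 fits only at r5c1. So r5c1=3.
Step 17. [r4c5∈{2,3}] row 4 places 3 nowhere but r4c5. So r4c5=3.
Step 18. [r3c4∈{5}] nothing but 5 survives at r3c4. So r3c4=5.
Step 19. [r8c1∈{7}] nothing but 7 survives at r8c1. So r8c1=7.
Step 20. [r8c6∈{1}] r8c6 is down to just 1 ⇒ r8c6=1.
Step 21. [r4c9∈{6}] r4c9 is down to just 6. So r4c9=6.
Step 22. [r7c4∈{7}] nothing but 7 survives at r7c4, so r7c4=7.
Step 23. [r9c9∈{1}] r9c9's peers cover all but 1, so r9c9=1.
Step 24. [r3c1∈{4}] r3c1 is down to just 4. So r3c1=4.
Step 25. [r9c8∈{4}] nothing but 4 survives at r9c8, so r9c8=4.
Step 26. [r1c8∈{6}] r1c8 is down to just 6. So r1c8=6.
Step 27. [r1c3∈{3}] nothing but 3 survives at r1c3. So r1c3=3.
Step 28. [r5c7∈{2}] only 2 remains possible at r5c7, so r5c7=2.
Step 29. [r4c1∈{2}] nothing but 2 survives at r4c1. So r4c1=2.
Step 30. [r6c5∈{2}] r6c5's peers cover all but 2 ⇒ r6c5=2.
Step 31. [r8c2∈{3}] only 3 remains possible at r8c2 ⇒ r8c2=3.
Step 32. [r7c7∈{8}] only 8 remains possible at r7c7 ⇒ r7c7=8.
Step 33. [r6c6∈{4}] r6c6's peers cover all but 4, so r6c6=4.
Step 34. [r5c4∈{6}] only 6 remains possible at r5c4 ⇒ r5c4=6.
Step 35. [r1c5∈{8}] only 8 remains possible at r1c5, so r1c5=8.
Step 36. [r2c2∈{6}] only 6 remains possible at r2c2. So r2c2=6.
Step 37. [r5c6∈{8}] only 8 remains possible at r5c6 ⇒ r5c6=8.

Answer: 1 9 3 4 8 7 5 6 2 / 5 6 8 3 9 2 4 1 7 / 4 2 7 5 1 6 9 3 8 / 2 8 4 9 3 5 1 7 6 / 3 1 5 6 7 8 2 9 4 / 9 7 6 1 2 4 3 8 5 / 6 4 1 7 5 9 8 2 3 / 7 3 2 8 4 1 6 5 9 / 8 5 9 2 6 3 7 4 1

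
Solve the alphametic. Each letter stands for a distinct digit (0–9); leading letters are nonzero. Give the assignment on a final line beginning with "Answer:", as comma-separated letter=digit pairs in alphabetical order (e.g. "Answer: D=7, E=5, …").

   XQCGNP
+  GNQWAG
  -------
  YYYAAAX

Step 1. [Y] Y is the leading digit of a 7-digit sum of two 6-digit numbers; the final carry is exactly 1, so Y=1.
Step 2. [col 1: P + G ≡ X (mod 10)] column 1 (P + G ≡ X (mod 10), carry-in 0) doesn't pin X yet; pick X=4 and continue. So X=4.
Step 3. [col 1: P + G ≡ X (mod 10)] P=8 is one option consistent with column 1 (P + G ≡ X (mod 10), carry-in 0) — take it. So P=8.
Step 4. [col 1: P + G ≡ X (mod 10)] column 1: given P=8, X=4, carry-in 0, and digits 1,4,8 already taken and all letters distinct, P+G≡X (mod 10) forces G=6. So G=6.
Step 5. [col 2: N + A ≡ A (mod 10)] in column 2 we have N+A≡A with carry-in 1; given nothing yet and digits 1,4,6,8 already taken and all letters distinct, that pins N to 9, so N=9.
Step 6. [col 2: N + A ≡ A (mod 10)] several values work for A in column 2 (N + A ≡ A (mod 10), carry-in 1); try A=7, so A=7.
Step 7. [col 3: G + W ≡ A (mod 10)] in column 3 we have G+W≡A with carry-in 1; given G=6, A=7 and digits 1,4,6,7,8,9 already taken and all letters distinct, that pins W to 0. So W=0.
Step 8. [col 4: C + Q ≡ A (mod 10)] C=5 is one option consistent with column 4 (C + Q ≡ A (mod 10), carry-in 0) — take it ⇒ C=5.
Step 9. [col 4: C + Q ≡ A (mod 10)] from column 4 (C=5, A=7, carry-in 0, digits 0,1,4,5,6,7,8,9 already taken and all letters distinct): Q must equal 2, so Q=2.

Answer: A=7, C=5, G=6, N=9, P=8, Q=2, W=0, X=4, Y=1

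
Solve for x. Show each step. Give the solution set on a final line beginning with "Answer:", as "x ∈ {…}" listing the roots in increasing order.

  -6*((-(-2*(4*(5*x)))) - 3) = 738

Step 1. [-6*((-(-2*(4*(5*x)))) - 3) = 738] divide by the outer -6 ⇒ div: (-(-2*(4*(5*x)))) - 3 = -123.
Step 2. [(-(-2*(4*(5*x)))) - 3 = -123] -3 is outermost — add 3 both sides. So sub: -(-2*(4*(5*x))) = -120.
Step 3. [-(-2*(4*(5*x))) = -120] leading − — multiply by −1, so neg: -2*(4*(5*x)) = 120.
Step 4. [-2*(4*(5*x)) = 120] leading coefficient -2: divide by -2, so div: 4*(5*x) = -60.
Step 5. [4*(5*x) = -60] 4 out front; divide by 4 ⇒ div: 5*x = -15.
Step 6. [5*x = -15] 5·(inner) — divide through by 5. So div: x = -3.

Answer: x ∈ {-3}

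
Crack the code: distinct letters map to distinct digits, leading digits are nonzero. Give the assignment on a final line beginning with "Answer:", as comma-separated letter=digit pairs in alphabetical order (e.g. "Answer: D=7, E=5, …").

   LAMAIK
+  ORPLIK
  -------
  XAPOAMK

Step 1. [col 1: K + K ≡ K (mod 10)] in column 1 we have K+K≡K with carry-in 0; given nothing yet and all letters distinct, none taken yet, that pins K to 0, so K=0.
Step 2. [X] adding two 6-digit numbers gives at most 6+1 digits, and here it does — X is that final carry and must be 1, so X=1.
Step 3. [col 2: I + I ≡ M (mod 10)] column 2 (I + I ≡ M (mod 10), carry-in 0) doesn't pin M yet; pick M=4 and continue ⇒ M=4.
Step 4. [col 2: I + I ≡ M (mod 10)] I=7 is one option consistent with column 2 (I + I ≡ M (mod 10), carry-in 0) — take it. So I=7.
Step 5. [col 3: A + L ≡ A (mod 10)] column 3: given nothing yet, carry-in 1, and digits 0,1,4,7 already taken and all letters distinct, A+L≡A (mod 10) forces L=9, so L=9.
Step 6. [col 3: A + L ≡ A (mod 10)] several values work for A in column 3 (A + L ≡ A (mod 10), carry-in 1); try A=2. So A=2.
Step 7. [col 4: M + P ≡ O (mod 10)] several values work for O in column 4 (M + P ≡ O (mod 10), carry-in 1); try O=3, so O=3.
Step 8. [col 4: M + P ≡ O (mod 10)] column 4 reads M+P+carry(1)=O with M=4, O=3; with digits 0,1,2,3,4,7,9 already taken and all letters distinct, the only value for P is 8 ⇒ P=8.
Step 9. [col 5: A + R ≡ P (mod 10)] from column 5 (A=2, P=8, carry-in 1, digits 0,1,2,3,4,7,8,9 already taken and all letters distinct): R must equal 5 ⇒ R=5.

Answer: A=2, I=7, K=0, L=9, M=4, O=3, P=8, R=5, X=1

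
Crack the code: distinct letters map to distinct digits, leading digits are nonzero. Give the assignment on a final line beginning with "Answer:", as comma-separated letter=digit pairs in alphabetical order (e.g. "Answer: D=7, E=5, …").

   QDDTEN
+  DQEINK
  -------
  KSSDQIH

Step 1. [col 1: N + K ≡ H (mod 10)] no forcing yet in column 1 (carry-in 0); H=5 is free and consistent — try it. So H=5.
Step 2. [col 1: N + K ≡ H (mod 10)] no forcing yet in column 1 (carry-in 0); K=1 is free and consistent — try it. So K=1.
Step 3. [col 1: N + K ≡ H (mod 10)] column 1: given K=1, H=5, carry-in 0, and digits 1,5 already taken and all letters distinct, N+K≡H (mod 10) forces N=4. So N=4.
Step 4. [col 2: E + N ≡ I (mod 10)] column 2 (E + N ≡ I (mod 10), carry-in 0) doesn't pin I yet; pick I=3 and continue ⇒ I=3.
Step 5. [col 2: E + N ≡ I (mod 10)] column 2 reads E+N+carry(0)=I with N=4, I=3; with digits 1,3,4,5 already taken and all letters distinct, the only value for E is 9, so E=9.
Step 6. [col 3: T + I ≡ Q (mod 10)] T=8 is one option consistent with column 3 (T + I ≡ Q (mod 10), carry-in 1) — take it. So T=8.
Step 7. [col 3: T + I ≡ Q (mod 10)] column 3 reads T+I+carry(1)=Q with T=8, I=3; with digits 1,3,4,5,8,9 already taken and all letters distinct, the only value for Q is 2. So Q=2.
Step 8. [col 4: D + E ≡ D (mod 10)] column 4 (D + E ≡ D (mod 10), carry-in 1) doesn't pin D yet; pick D=7 and continue ⇒ D=7.
Step 9. [col 5: D + Q ≡ S (mod 10)] from column 5 (D=7, Q=2, carry-in 1, digits 1,2,3,4,5,7,8,9 already taken and all letters distinct): S must equal 0, so S=0.

Answer: D=7, E=9, H=5, I=3, K=1, N=4, Q=2, S=0, T=8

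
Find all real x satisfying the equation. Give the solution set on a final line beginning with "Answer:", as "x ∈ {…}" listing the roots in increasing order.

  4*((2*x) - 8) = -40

Step 1. [4*((2*x) - 8) = -40] 4·(inner) — divide through by 4. So div: (2*x) - 8 = -10.
Step 2. [(2*x) - 8 = -10] 8 comes off first (add 8) ⇒ sub: 2*x = -2.
Step 3. [2*x = -2] LHS = 2·(…); ÷2 both sides ⇒ div: x = -1.

Answer: x ∈ {-1}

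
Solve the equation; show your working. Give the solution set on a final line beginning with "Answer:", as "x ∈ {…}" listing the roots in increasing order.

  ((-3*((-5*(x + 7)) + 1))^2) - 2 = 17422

Step 1. [((-3*((-5*(x + 7)) + 1))^2) - 2 = 17422] peel the -2: add 2 from each side, so sub: (-3*((-5*(x + 7)) + 1))^2 = 17424.
Step 2. [(-3*((-5*(x + 7)) + 1))^2 = 17424] √ both sides: 17424 ≥ 0 gives two branches. So sqrt: -3*((-5*(x + 7)) + 1) = 132 or -132.
Step 3. [-3*((-5*(x + 7)) + 1) = 132 or -132] -3·(inner) — divide through by -3 ⇒ div: (-5*(x + 7)) + 1 = -44 or 44.
Step 4. [(-5*(x + 7)) + 1 = -44 or 44] peel the +1: subtract 1 from each side ⇒ sub: -5*(x + 7) = -45 or 43.
Step 5. [-5*(x + 7) = -45 or 43] leading coefficient -5: divide by -5. So div: x + 7 = 9 or -43/5.
Step 6. [x + 7 = 9 or -43/5] the outer +7 inverts by subtracting 7, so sub: x = 2 or -78/5.

Answer: x ∈ {-78/5, 2}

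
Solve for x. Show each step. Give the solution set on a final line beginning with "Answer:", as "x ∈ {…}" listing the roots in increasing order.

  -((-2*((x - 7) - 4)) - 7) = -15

Step 1. [-((-2*((x - 7) - 4)) - 7) = -15] leading − — multiply by −1, so neg: (-2*((x - 7) - 4)) - 7 = 15.
Step 2. [(-2*((x - 7) - 4)) - 7 = 15] 7 comes off first (add 7), so sub: -2*((x - 7) - 4) = 22.
Step 3. [-2*((x - 7) - 4) = 22] LHS = -2·(…); ÷-2 both sides ⇒ div: (x - 7) - 4 = -11.
Step 4. [(x - 7) - 4 = -11] add 4: x sits inside (… - 4). So sub: x - 7 = -7.
Step 5. [x - 7 = -7] add 7: x sits inside (… - 7). So sub: x = 0.

Answer: x ∈ {0}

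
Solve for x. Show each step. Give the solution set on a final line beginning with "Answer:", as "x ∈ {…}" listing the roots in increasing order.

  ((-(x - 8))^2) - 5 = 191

Step 1. [((-(x - 8))^2) - 5 = 191] add 5: x sits inside (… - 5) ⇒ sub: (-(x - 8))^2 = 196.
Step 2. [(-(x - 8))^2 = 196] √ both sides: 196 ≥ 0 gives two branches ⇒ sqrt: -(x - 8) = 14 or -14.
Step 3. [-(x - 8) = 14 or -14] leading − — multiply by −1. So neg: x - 8 = -14 or 14.
Step 4. [x - 8 = -14 or 14] the outer -8 inverts by adding 8, so sub: x = -6 or 22.

Answer: x ∈ {-6, 22}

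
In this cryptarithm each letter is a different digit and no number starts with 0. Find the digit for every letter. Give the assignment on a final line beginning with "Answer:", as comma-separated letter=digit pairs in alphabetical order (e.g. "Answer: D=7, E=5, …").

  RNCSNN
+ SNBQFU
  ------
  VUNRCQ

Step 1. [col 1: N + U ≡ Q (mod 10)] several values work for Q in column 1 (N + U ≡ Q (mod 10), carry-in 0); try Q=3 ⇒ Q=3.
Step 2. [col 1: N + U ≡ Q (mod 10)] column 1 (N + U ≡ Q (mod 10), carry-in 0) doesn't pin N yet; pick N=4 and continue, so N=4.
Step 3. [col 1: N + U ≡ Q (mod 10)] column 1: given N=4, Q=3, carry-in 0, and digits 3,4 already taken and all letters distinct, N+U≡Q (mod 10) forces U=9, so U=9.
Step 4. [col 2: N + F ≡ C (mod 10)] no forcing yet in column 2 (carry-in 1); C=6 is free and consistent — try it ⇒ C=6.
Step 5. [col 2: N + F ≡ C (mod 10)] column 2 reads N+F+carry(1)=C with N=4, C=6; with digits 3,4,6,9 already taken and all letters distinct, the only value for F is 1 ⇒ F=1.
Step 6. [col 3: S + Q ≡ R (mod 10)] no forcing yet in column 3 (carry-in 0); S=2 is free and consistent — try it ⇒ S=2.
Step 7. [col 3: S + Q ≡ R (mod 10)] column 3 reads S+Q+carry(0)=R with S=2, Q=3; with digits 1,2,3,4,6,9 already taken and all letters distinct, the only value for R is 5. So R=5.
Step 8. [col 4: C + B ≡ N (mod 10)] column 4 reads C+B+carry(0)=N with C=6, N=4; with digits 1,2,3,4,5,6,9 already taken and all letters distinct, the only value for B is 8 ⇒ B=8.
Step 9. [col 6: R + S ≡ V (mod 10)] column 6 reads R+S+carry(0)=V with R=5, S=2; with digits 1,2,3,4,5,6,8,9 already taken and all letters distinct, the only value for V is 7, so V=7.

Answer: B=8, C=6, F=1, N=4, Q=3, R=5, S=2, U=9, V=7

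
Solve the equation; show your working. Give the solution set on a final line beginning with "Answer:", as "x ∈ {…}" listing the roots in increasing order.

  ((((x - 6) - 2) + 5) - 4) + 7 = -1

Step 1. [((((x - 6) - 2) + 5) - 4) + 7 = -1] the outer +7 inverts by subtracting 7, so sub: (((x - 6) - 2) + 5) - 4 = -8.
Step 2. [(((x - 6) - 2) + 5) - 4 = -8] peel the -4: add 4 from each side. So sub: ((x - 6) - 2) + 5 = -4.
Step 3. [((x - 6) - 2) + 5 = -4] 5 comes off first (subtract 5) ⇒ sub: (x - 6) - 2 = -9.
Step 4. [(x - 6) - 2 = -9] the outer -2 inverts by adding 2, so sub: x - 6 = -7.
Step 5. [x - 6 = -7] peel the -6: add 6 from each side ⇒ sub: x = -1.

Answer: x ∈ {-1}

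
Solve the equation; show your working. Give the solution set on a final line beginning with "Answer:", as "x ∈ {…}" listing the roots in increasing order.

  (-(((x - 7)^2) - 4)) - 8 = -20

Step 1. [(-(((x - 7)^2) - 4)) - 8 = -20] -8 is outermost — add 8 both sides, so sub: -(((x - 7)^2) - 4) = -12.
Step 2. [-(((x - 7)^2) - 4) = -12] LHS negated; negate both sides ⇒ neg: ((x - 7)^2) - 4 = 12.
Step 3. [((x - 7)^2) - 4 = 12] 4 comes off first (add 4) ⇒ sub: (x - 7)^2 = 16.
Step 4. [(x - 7)^2 = 16] √ both sides: 16 ≥ 0 gives two branches. So sqrt: x - 7 = 4 or -4.
Step 5. [x - 7 = 4 or -4] peel the -7: add 7 from each side. So sub: x = 11 or 3.

Answer: x ∈ {3, 11}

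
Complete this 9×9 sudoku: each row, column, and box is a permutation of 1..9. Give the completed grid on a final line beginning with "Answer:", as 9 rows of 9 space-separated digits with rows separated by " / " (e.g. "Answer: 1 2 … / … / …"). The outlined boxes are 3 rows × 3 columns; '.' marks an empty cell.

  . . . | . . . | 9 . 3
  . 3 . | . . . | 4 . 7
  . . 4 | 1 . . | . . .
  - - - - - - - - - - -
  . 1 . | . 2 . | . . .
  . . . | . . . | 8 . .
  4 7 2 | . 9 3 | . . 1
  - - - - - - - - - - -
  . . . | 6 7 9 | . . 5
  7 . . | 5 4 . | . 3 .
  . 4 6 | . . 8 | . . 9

Step 1. [r9c1∈{1,2,3,5}] row 9 places 5 nowhere but r9c1. So r9c1=5.
Step 2. [r3c6∈{2,5,6,7}] row 3 places 7 nowhere but r3c6, so r3c6=7.
Step 3. [r7c8∈{1,2,4,8}] across row 7, 4 lands solely at r7c8, so r7c8=4.
Step 4. [r8c9∈{2,6,8}] r8c9 is the only open cell in box 9 admitting 8. So r8c9=8.
Step 5. [r4c7∈{3,5,6,7}] col 7 places 3 nowhere but r4c7 ⇒ r4c7=3.
Step 6. [r3c5∈{3,5,6,8}] across row 3, 3 lands solely at r3c5 ⇒ r3c5=3.
Step 7. [r9c5∈{1}] r9c5's peers cover all but 1, so r9c5=1.
Step 8. [r8c6∈{2}] only 2 remains possible at r8c6. So r8c6=2.
Step 9. [r2c4∈{2,8,9}] in col 4, 9 fits only at r2c4. So r2c4=9.
Step 10. [r1c4∈{2,4,8}] r1c4 is the only open cell in col 4 admitting 2. So r1c4=2.
Step 11. [r1c6∈{4,5,6}] 4 has one home in row 1: r1c6, so r1c6=4.
Step 12. [r8c7∈{1,6}] r8c7 is the only open cell in row 8 admitting 6, so r8c7=6.
Step 13. [r6c8∈{5,6}] in row 6, 6 fits only at r6c8 ⇒ r6c8=6.
Step 14. [r8c3∈{1,9}] 1 has one home in row 8: r8c3. So r8c3=1.
Step 15. [r6c7∈{5}] r6c7 is down to just 5, so r6c7=5.
Step 16. [r3c7∈{2}] r3c7's peers cover all but 2 ⇒ r3c7=2.
Step 17. [r2c1∈{1,2,6,8}] 2 has one home in row 2: r2c1, so r2c1=2.
Step 18. [r1c1∈{1,6,8}] r1c1 is the only open cell in col 1 admitting 1. So r1c1=1.
Step 19. [r5c9∈{2,4}] r5c9 is the only open cell in col 9 admitting 2 ⇒ r5c9=2.
Step 20. [r1c3∈{5,7,8}] in row 1, 7 fits only at r1c3 ⇒ r1c3=7.
Step 21. [r3c9∈{6}] nothing but 6 survives at r3c9, so r3c9=6.
Step 22. [r1c2∈{5,6,8}] box 1 places 6 nowhere but r1c2, so r1c2=6.
Step 23. [r8c2∈{9}] only 9 remains possible at r8c2 ⇒ r8c2=9.
Step 24. [r5c2∈{5}] r5c2 is down to just 5. So r5c2=5.
Step 25. [r5c5∈{6}] nothing but 6 survives at r5c5, so r5c5=6.
Step 26. [r2c3∈{5,8}] across col 3, 5 lands solely at r2c3. So r2c3=5.
Step 27. [r3c1∈{8,9}] across row 3, 9 lands solely at r3c1, so r3c1=9.
Step 28. [r1c5∈{5,8}] 5 has one home in col 5: r1c5, so r1c5=5.
Step 29. [r1c8∈{8}] r1c8 is down to just 8, so r1c8=8.
Step 30. [r5c4∈{4,7}] 4 has one home in row 5: r5c4 ⇒ r5c4=4.
Step 31. [r5c8∈{7,9}] row 5 places 7 nowhere but r5c8. So r5c8=7.
Step 32. [r5c3∈{3,9}] in row 5, 9 fits only at r5c3, so r5c3=9.
Step 33. [r4c3∈{8}] r4c3 has the single candidate 8. So r4c3=8.
Step 34. [r7c1∈{3,8}] col 1 places 8 nowhere but r7c1, so r7c1=8.
Step 35. [r7c3∈{3}] r7c3 has the single candidate 3 ⇒ r7c3=3.
Step 36. [r3c2∈{8}] r3c2 has the single candidate 8, so r3c2=8.
Step 37. [r3c8∈{5}] nothing but 5 survives at r3c8 ⇒ r3c8=5.
Step 38. [r9c7∈{7}] r9c7 has the single candidate 7, so r9c7=7.
Step 39. [r9c4∈{3}] r9c4's peers cover all but 3 ⇒ r9c4=3.
Step 40. [r6c4∈{8}] r6c4's peers cover all but 8, so r6c4=8.
Step 41. [r7c7∈{1}] only 1 remains possible at r7c7. So r7c7=1.
Step 42. [r4c8∈{9}] only 9 remains possible at r4c8, so r4c8=9.
Step 43. [r5c6∈{1}] r5c6 is down to just 1, so r5c6=1.
Step 44. [r2c8∈{1}] only 1 remains possible at r2c8. So r2c8=1.
Step 45. [r2c6∈{6}] r2c6's peers cover all but 6. So r2c6=6.
Step 46. [r9c8∈{2}] r9c8's peers cover all but 2 ⇒ r9c8=2.
Step 47. [r4c6∈{5}] r4c6 has the single candidate 5, so r4c6=5.
Step 48. [r4c1∈{6}] r4c1's peers cover all but 6 ⇒ r4c1=6.
Step 49. [r4c4∈{7}] r4c4 is down to just 7 ⇒ r4c4=7.
Step 50. [r2c5∈{8}] r2c5 is down to just 8. So r2c5=8.
Step 51. [r5c1∈{3}] only 3 remains possible at r5c1, so r5c1=3.
Step 52. [r7c2∈{2}] r7c2 has the single candidate 2. So r7c2=2.
Step 53. [r4c9∈{4}] r4c9's peers cover all but 4. So r4c9=4.

Answer: 1 6 7 2 5 4 9 8 3 / 2 3 5 9 8 6 4 1 7 / 9 8 4 1 3 7 2 5 6 / 6 1 8 7 2 5 3 9 4 / 3 5 9 4 6 1 8 7 2 / 4 7 2 8 9 3 5 6 1 / 8 2 3 6 7 9 1 4 5 / 7 9 1 5 4 2 6 3 8 / 5 4 6 3 1 8 7 2 9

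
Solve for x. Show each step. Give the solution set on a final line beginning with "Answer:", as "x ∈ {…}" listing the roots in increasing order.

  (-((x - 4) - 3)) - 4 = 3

Step 1. [(-((x - 4) - 3)) - 4 = 3] -4 is outermost — add 4 both sides ⇒ sub: -((x - 4) - 3) = 7.
Step 2. [-((x - 4) - 3) = 7] LHS negated; negate both sides. So neg: (x - 4) - 3 = -7.
Step 3. [(x - 4) - 3 = -7] peel the -3: add 3 from each side ⇒ sub: x - 4 = -4.
Step 4. [x - 4 = -4] -4 is outermost — add 4 both sides ⇒ sub: x = 0.

Answer: x ∈ {0}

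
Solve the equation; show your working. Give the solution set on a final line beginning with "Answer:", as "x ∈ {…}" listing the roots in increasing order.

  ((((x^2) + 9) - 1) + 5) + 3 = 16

Step 1. [((((x^2) + 9) - 1) + 5) + 3 = 16] subtract 3: x sits inside (… + 3). So sub: (((x^2) + 9) - 1) + 5 = 13.
Step 2. [(((x^2) + 9) - 1) + 5 = 13] 5 comes off first (subtract 5), so sub: ((x^2) + 9) - 1 = 8.
Step 3. [((x^2) + 9) - 1 = 8] add 1: x sits inside (… - 1). So sub: (x^2) + 9 = 9.
Step 4. [(x^2) + 9 = 9] 9 comes off first (subtract 9), so sub: x^2 = 0.
Step 5. [x^2 = 0] LHS squared, RHS 0 ≥ 0: apply √ (±) ⇒ sqrt: x = 0.

Answer: x ∈ {0}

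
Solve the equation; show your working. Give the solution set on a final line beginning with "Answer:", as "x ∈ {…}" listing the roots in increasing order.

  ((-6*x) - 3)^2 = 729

Step 1. [((-6*x) - 3)^2 = 729] LHS squared, RHS 729 ≥ 0: apply √ (±) ⇒ sqrt: (-6*x) - 3 = 27 or -27.
Step 2. [(-6*x) - 3 = 27 or -27] peel the -3: add 3 from each side ⇒ sub: -6*x = 30 or -24.
Step 3. [-6*x = 30 or -24] leading coefficient -6: divide by -6. So div: x = -5 or 4.

Answer: x ∈ {-5, 4}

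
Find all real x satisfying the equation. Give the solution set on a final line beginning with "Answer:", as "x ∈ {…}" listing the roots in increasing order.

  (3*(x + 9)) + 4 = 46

Step 1. [(3*(x + 9)) + 4 = 46] subtract 4: x sits inside (… + 4) ⇒ sub: 3*(x + 9) = 42.
Step 2. [3*(x + 9) = 42] divide by the outer 3 ⇒ div: x + 9 = 14.
Step 3. [x + 9 = 14] the outer +9 inverts by subtracting 9. So sub: x = 5.

Answer: x ∈ {5}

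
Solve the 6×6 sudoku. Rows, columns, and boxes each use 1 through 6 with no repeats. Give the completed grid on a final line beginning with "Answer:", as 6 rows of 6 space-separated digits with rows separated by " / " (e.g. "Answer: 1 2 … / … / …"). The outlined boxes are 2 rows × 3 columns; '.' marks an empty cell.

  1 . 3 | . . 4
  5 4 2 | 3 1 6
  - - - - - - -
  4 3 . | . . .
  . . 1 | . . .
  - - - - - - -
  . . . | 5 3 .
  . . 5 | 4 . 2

Step 1. [r3c3∈{6}] r3c3's peers cover all but 6 ⇒ r3c3=6.
Step 2. [r4c1∈{2}] r4c1 is down to just 2 ⇒ r4c1=2.
Step 3. [r5c1∈{6}] nothing but 6 survives at r5c1 ⇒ r5c1=6.
Step 4. [r1c5∈{2,5}] 5 has one home in row 1: r1c5 ⇒ r1c5=5.
Step 5. [r3c6∈{1,5}] r3c6 is the only open cell in row 3 admitting 5. So r3c6=5.
Step 6. [r4c4∈{6}] only 6 remains possible at r4c4, so r4c4=6.
Step 7. [r3c4∈{1,2}] r3c4 is the only open cell in row 3 admitting 1, so r3c4=1.
Step 8. [r6c2∈{1}] nothing but 1 survives at r6c2. So r6c2=1.
Step 9. [r4c6∈{3}] only 3 remains possible at r4c6, so r4c6=3.
Step 10. [r4c2∈{5}] only 5 remains possible at r4c2, so r4c2=5.
Step 11. [r5c3∈{4}] only 4 remains possible at r5c3. So r5c3=4.
Step 12. [r6c1∈{3}] r6c1 is down to just 3, so r6c1=3.
Step 13. [r1c4∈{2}] r1c4 is down to just 2 ⇒ r1c4=2.
Step 14. [r4c5∈{4}] r4c5's peers cover all but 4. So r4c5=4.
Step 15. [r3c5∈{2}] nothing but 2 survives at r3c5 ⇒ r3c5=2.
Step 16. [r6c5∈{6}] r6c5's peers cover all but 6, so r6c5=6.
Step 17. [r5c2∈{2}] r5c2 is down to just 2. So r5c2=2.
Step 18. [r5c6∈{1}] nothing but 1 survives at r5c6 ⇒ r5c6=1.
Step 19. [r1c2∈{6}] nothing but 6 survives at r1c2. So r1c2=6.

Answer: 1 6 3 2 5 4 / 5 4 2 3 1 6 / 4 3 6 1 2 5 / 2 5 1 6 4 3 / 6 2 4 5 3 1 / 3 1 5 4 6 2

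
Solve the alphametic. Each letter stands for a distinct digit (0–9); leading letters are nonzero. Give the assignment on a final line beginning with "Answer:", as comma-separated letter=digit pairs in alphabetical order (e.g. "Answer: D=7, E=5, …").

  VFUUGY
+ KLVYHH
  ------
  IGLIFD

Step 1. [col 1: Y + H ≡ D (mod 10)] several values work for D in column 1 (Y + H ≡ D (mod 10), carry-in 0); try D=0. So D=0.
Step 2. [col 1: Y + H ≡ D (mod 10)] column 1 (Y + H ≡ D (mod 10), carry-in 0) doesn't pin Y yet; pick Y=7 and continue ⇒ Y=7.
Step 3. [col 1: Y + H ≡ D (mod 10)] column 1 reads Y+H+carry(0)=D with Y=7, D=0; with digits 0,7 already taken and all letters distinct, the only value for H is 3. So H=3.
Step 4. [col 2: G + H ≡ F (mod 10)] several values work for F in column 2 (G + H ≡ F (mod 10), carry-in 1); try F=2, so F=2.
Step 5. [col 2: G + H ≡ F (mod 10)] column 2: given H=3, F=2, carry-in 1, and digits 0,2,3,7 already taken and all letters distinct, G+H≡F (mod 10) forces G=8 ⇒ G=8.
Step 6. [col 3: U + Y ≡ I (mod 10)] column 3 (U + Y ≡ I (mod 10), carry-in 1) doesn't pin I yet; pick I=9 and continue, so I=9.
Step 7. [col 3: U + Y ≡ I (mod 10)] column 3 reads U+Y+carry(1)=I with Y=7, I=9; with digits 0,2,3,7,8,9 already taken and all letters distinct, the only value for U is 1 ⇒ U=1.
Step 8. [col 4: U + V ≡ L (mod 10)] no forcing yet in column 4 (carry-in 0); V=5 is free and consistent — try it ⇒ V=5.
Step 9. [col 4: U + V ≡ L (mod 10)] column 4 reads U+V+carry(0)=L with U=1, V=5; with digits 0,1,2,3,5,7,8,9 already taken and all letters distinct, the only value for L is 6, so L=6.
Step 10. [col 6: V + K ≡ I (mod 10)] from column 6 (V=5, I=9, carry-in 0, digits 0,1,2,3,5,6,7,8,9 already taken and all letters distinct): K must equal 4. So K=4.

Answer: D=0, F=2, G=8, H=3, I=9, K=4, L=6, U=1, V=5, Y=7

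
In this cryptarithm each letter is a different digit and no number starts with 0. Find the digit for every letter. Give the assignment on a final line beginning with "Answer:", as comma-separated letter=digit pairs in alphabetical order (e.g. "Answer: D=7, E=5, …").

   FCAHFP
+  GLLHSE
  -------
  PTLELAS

Step 1. [col 1: P + E ≡ S (mod 10)] several values work for E in column 1 (P + E ≡ S (mod 10), carry-in 0); try E=8 ⇒ E=8.
Step 2. [col 1: P + E ≡ S (mod 10)] S=9 is one option consistent with column 1 (P + E ≡ S (mod 10), carry-in 0) — take it ⇒ S=9.
Step 3. [col 1: P + E ≡ S (mod 10)] from column 1 (E=8, S=9, carry-in 0, digits 8,9 already taken and all letters distinct): P must equal 1 ⇒ P=1.
Step 4. [col 2: F + S ≡ A (mod 10)] column 2 (F + S ≡ A (mod 10), carry-in 0) doesn't pin F yet; pick F=5 and continue, so F=5.
Step 5. [col 2: F + S ≡ A (mod 10)] from column 2 (F=5, S=9, carry-in 0, digits 1,5,8,9 already taken and all letters distinct): A must equal 4. So A=4.
Step 6. [col 3: H + H ≡ L (mod 10)] H=6 is one option consistent with column 3 (H + H ≡ L (mod 10), carry-in 1) — take it ⇒ H=6.
Step 7. [col 3: H + H ≡ L (mod 10)] from column 3 (H=6, carry-in 1, digits 1,4,5,6,8,9 already taken and all letters distinct): L must equal 3. So L=3.
Step 8. [col 5: C + L ≡ L (mod 10)] column 5: given L=3, carry-in 0, and digits 1,3,4,5,6,8,9 already taken and all letters distinct, C+L≡L (mod 10) forces C=0. So C=0.
Step 9. [col 6: F + G ≡ T (mod 10)] several values work for T in column 6 (F + G ≡ T (mod 10), carry-in 0); try T=2, so T=2.
Step 10. [col 6: F + G ≡ T (mod 10)] from column 6 (F=5, T=2, carry-in 0, digits 0,1,2,3,4,5,6,8,9 already taken and all letters distinct): G must equal 7, so G=7.

Answer: A=4, C=0, E=8, F=5, G=7, H=6, L=3, P=1, S=9, T=2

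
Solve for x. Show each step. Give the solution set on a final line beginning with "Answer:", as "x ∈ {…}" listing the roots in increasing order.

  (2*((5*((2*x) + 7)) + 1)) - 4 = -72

Step 1. [(2*((5*((2*x) + 7)) + 1)) - 4 = -72] the outer -4 inverts by adding 4 ⇒ sub: 2*((5*((2*x) + 7)) + 1) = -68.
Step 2. [2*((5*((2*x) + 7)) + 1) = -68] 2 out front; divide by 2, so div: (5*((2*x) + 7)) + 1 = -34.
Step 3. [(5*((2*x) + 7)) + 1 = -34] peel the +1: subtract 1 from each side ⇒ sub: 5*((2*x) + 7) = -35.
Step 4. [5*((2*x) + 7) = -35] 5·(inner) — divide through by 5. So div: (2*x) + 7 = -7.
Step 5. [(2*x) + 7 = -7] 7 comes off first (subtract 7), so sub: 2*x = -14.
Step 6. [2*x = -14] leading coefficient 2: divide by 2 ⇒ div: x = -7.

Answer: x ∈ {-7}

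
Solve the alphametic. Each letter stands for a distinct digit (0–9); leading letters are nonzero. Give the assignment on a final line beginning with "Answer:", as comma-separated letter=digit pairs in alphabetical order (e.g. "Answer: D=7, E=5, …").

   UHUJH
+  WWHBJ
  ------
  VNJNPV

Step 1. [col 1: H + J ≡ V (mod 10)] H=7 is one option consistent with column 1 (H + J ≡ V (mod 10), carry-in 0) — take it, so H=7.
Step 2. [col 1: H + J ≡ V (mod 10)] J=4 is one option consistent with column 1 (H + J ≡ V (mod 10), carry-in 0) — take it ⇒ J=4.
Step 3. [col 1: H + J ≡ V (mod 10)] from column 1 (H=7, J=4, carry-in 0, digits 4,7 already taken and all letters distinct): V must equal 1, so V=1.
Step 4. [col 2: J + B ≡ P (mod 10)] column 2 (J + B ≡ P (mod 10), carry-in 1) doesn't pin P yet; pick P=8 and continue, so P=8.
Step 5. [col 2: J + B ≡ P (mod 10)] column 2: given J=4, P=8, carry-in 1, and digits 1,4,7,8 already taken and all letters distinct, J+B≡P (mod 10) forces B=3, so B=3.
Step 6. [col 3: U + H ≡ N (mod 10)] several values work for U in column 3 (U + H ≡ N (mod 10), carry-in 0); try U=5, so U=5.
Step 7. [col 3: U + H ≡ N (mod 10)] from column 3 (U=5, H=7, carry-in 0, digits 1,3,4,5,7,8 already taken and all letters distinct): N must equal 2. So N=2.
Step 8. [col 4: H + W ≡ J (mod 10)] from column 4 (H=7, J=4, carry-in 1, digits 1,2,3,4,5,7,8 already taken and all letters distinct): W must equal 6 ⇒ W=6.

Answer: B=3, H=7, J=4, N=2, P=8, U=5, V=1, W=6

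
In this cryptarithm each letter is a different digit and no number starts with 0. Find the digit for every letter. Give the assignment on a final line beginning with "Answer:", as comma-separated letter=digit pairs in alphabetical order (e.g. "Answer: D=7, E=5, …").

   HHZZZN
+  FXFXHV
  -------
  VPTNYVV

Step 1. [col 1: N + V ≡ V (mod 10)] column 1: given nothing yet, carry-in 0, and all letters distinct, none taken yet, N+V≡V (mod 10) forces N=0 ⇒ N=0.
Step 2. [col 1: N + V ≡ V (mod 10)] V=1 is one option consistent with column 1 (N + V ≡ V (mod 10), carry-in 0) — take it ⇒ V=1.
Step 3. [col 2: Z + H ≡ V (mod 10)] no forcing yet in column 2 (carry-in 0); Z=3 is free and consistent — try it. So Z=3.
Step 4. [col 2: Z + H ≡ V (mod 10)] column 2 reads Z+H+carry(0)=V with Z=3, V=1; with digits 0,1,3 already taken and all letters distinct, the only value for H is 8, so H=8.
Step 5. [col 3: Z + X ≡ Y (mod 10)] several values work for X in column 3 (Z + X ≡ Y (mod 10), carry-in 1); try X=5, so X=5.
Step 6. [col 3: Z + X ≡ Y (mod 10)] column 3: given Z=3, X=5, carry-in 1, and digits 0,1,3,5,8 already taken and all letters distinct, Z+X≡Y (mod 10) forces Y=9, so Y=9.
Step 7. [col 4: Z + F ≡ N (mod 10)] column 4: given Z=3, N=0, carry-in 0, and digits 0,1,3,5,8,9 already taken and all letters distinct, Z+F≡N (mod 10) forces F=7. So F=7.
Step 8. [col 5: H + X ≡ T (mod 10)] column 5 reads H+X+carry(1)=T with H=8, X=5; with digits 0,1,3,5,7,8,9 already taken and all letters distinct, the only value for T is 4. So T=4.
Step 9. [col 6: H + F ≡ P (mod 10)] column 6 reads H+F+carry(1)=P with H=8, F=7; with digits 0,1,3,4,5,7,8,9 already taken and all letters distinct, the only value for P is 6. So P=6.

Answer: F=7, H=8, N=0, P=6, T=4, V=1, X=5, Y=9, Z=3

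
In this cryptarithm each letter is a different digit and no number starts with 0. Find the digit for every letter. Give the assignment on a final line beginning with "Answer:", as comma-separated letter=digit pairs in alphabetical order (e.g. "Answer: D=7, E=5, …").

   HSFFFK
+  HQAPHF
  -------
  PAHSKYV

Step 1. [P] the sum has 7 digits but both addends have 6; that extra leading digit P is the final carry, namely 1, so P=1.
Step 2. [col 1: K + F ≡ V (mod 10)] column 1 (K + F ≡ V (mod 10), carry-in 0) doesn't pin K yet; pick K=6 and continue. So K=6.
Step 3. [col 1: K + F ≡ V (mod 10)] several values work for F in column 1 (K + F ≡ V (mod 10), carry-in 0); try F=4. So F=4.
Step 4. [col 1: K + F ≡ V (mod 10)] in column 1 we have K+F≡V with carry-in 0; given K=6, F=4 and digits 1,4,6 already taken and all letters distinct, that pins V to 0. So V=0.
Step 5. [col 2: F + H ≡ Y (mod 10)] column 2 (F + H ≡ Y (mod 10), carry-in 1) doesn't pin H yet; pick H=7 and continue ⇒ H=7.
Step 6. [col 2: F + H ≡ Y (mod 10)] from column 2 (F=4, H=7, carry-in 1, digits 0,1,4,6,7 already taken and all letters distinct): Y must equal 2, so Y=2.
Step 7. [col 4: F + A ≡ S (mod 10)] several values work for A in column 4 (F + A ≡ S (mod 10), carry-in 0); try A=5 ⇒ A=5.
Step 8. [col 4: F + A ≡ S (mod 10)] column 4 reads F+A+carry(0)=S with F=4, A=5; with digits 0,1,2,4,5,6,7 already taken and all letters distinct, the only value for S is 9, so S=9.
Step 9. [col 5: S + Q ≡ H (mod 10)] column 5: given S=9, H=7, carry-in 0, and digits 0,1,2,4,5,6,7,9 already taken and all letters distinct, S+Q≡H (mod 10) forces Q=8, so Q=8.

Answer: A=5, F=4, H=7, K=6, P=1, Q=8, S=9, V=0, Y=2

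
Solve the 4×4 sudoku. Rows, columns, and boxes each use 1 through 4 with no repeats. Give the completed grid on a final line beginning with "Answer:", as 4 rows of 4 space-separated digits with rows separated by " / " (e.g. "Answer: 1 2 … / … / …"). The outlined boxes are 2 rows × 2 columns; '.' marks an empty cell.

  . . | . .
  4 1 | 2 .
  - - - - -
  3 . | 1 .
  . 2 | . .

Step 1. [r2c4∈{3}] nothing but 3 survives at r2c4 ⇒ r2c4=3.
Step 2. [r4c4∈{4}] r4c4 has the single candidate 4. So r4c4=4.
Step 3. [r1c3∈{4}] r1c3 is down to just 4. So r1c3=4.
Step 4. [r3c2∈{4}] r3c2's peers cover all but 4 ⇒ r3c2=4.
Step 5. [r3c4∈{2}] r3c4 is down to just 2. So r3c4=2.
Step 6. [r1c4∈{1}] r1c4 is down to just 1. So r1c4=1.
Step 7. [r1c2∈{3}] r1c2's peers cover all but 3, so r1c2=3.
Step 8. [r4c3∈{3}] only 3 remains possible at r4c3, so r4c3=3.
Step 9. [r4c1∈{1}] r4c1 is down to just 1, so r4c1=1.
Step 10. [r1c1∈{2}] only 2 remains possible at r1c1, so r1c1=2.

Answer: 2 3 4 1 / 4 1 2 3 / 3 4 1 2 / 1 2 3 4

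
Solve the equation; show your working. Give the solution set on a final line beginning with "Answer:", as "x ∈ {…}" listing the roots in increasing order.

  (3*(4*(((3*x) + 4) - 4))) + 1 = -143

Step 1. [(3*(4*(((3*x) + 4) - 4))) + 1 = -143] 1 comes off first (subtract 1). So sub: 3*(4*(((3*x) + 4) - 4)) = -144.
Step 2. [3*(4*(((3*x) + 4) - 4)) = -144] LHS = 3·(…); ÷3 both sides ⇒ div: 4*(((3*x) + 4) - 4) = -48.
Step 3. [4*(((3*x) + 4) - 4) = -48] 4 out front; divide by 4, so div: ((3*x) + 4) - 4 = -12.
Step 4. [((3*x) + 4) - 4 = -12] peel the -4: add 4 from each side ⇒ sub: (3*x) + 4 = -8.
Step 5. [(3*x) + 4 = -8] +4 is outermost — subtract 4 both sides. So sub: 3*x = -12.
Step 6. [3*x = -12] LHS = 3·(…); ÷3 both sides ⇒ div: x = -4.

Answer: x ∈ {-4}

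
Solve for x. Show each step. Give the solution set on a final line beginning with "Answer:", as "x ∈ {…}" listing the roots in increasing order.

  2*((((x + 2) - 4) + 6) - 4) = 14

Step 1. [2*((((x + 2) - 4) + 6) - 4) = 14] leading coefficient 2: divide by 2, so div: (((x + 2) - 4) + 6) - 4 = 7.
Step 2. [(((x + 2) - 4) + 6) - 4 = 7] the outer -4 inverts by adding 4, so sub: ((x + 2) - 4) + 6 = 11.
Step 3. [((x + 2) - 4) + 6 = 11] subtract 6: x sits inside (… + 6). So sub: (x + 2) - 4 = 5.
Step 4. [(x + 2) - 4 = 5] 4 comes off first (add 4). So sub: x + 2 = 9.
Step 5. [x + 2 = 9] the outer +2 inverts by subtracting 2. So sub: x = 7.

Answer: x ∈ {7}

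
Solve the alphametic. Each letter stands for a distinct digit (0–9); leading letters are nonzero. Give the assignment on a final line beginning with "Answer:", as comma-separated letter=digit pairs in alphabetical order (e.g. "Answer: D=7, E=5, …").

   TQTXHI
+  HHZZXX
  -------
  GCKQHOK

Step 1. [col 1: I + X ≡ K (mod 10)] no forcing yet in column 1 (carry-in 0); I=9 is free and consistent — try it. So I=9.
Step 2. [G] adding two 6-digit numbers gives at most 6+1 digits, and here it does — G is that final carry and must be 1, so G=1.
Step 3. [col 1: I + X ≡ K (mod 10)] K=7 is one option consistent with column 1 (I + X ≡ K (mod 10), carry-in 0) — take it, so K=7.
Step 4. [col 1: I + X ≡ K (mod 10)] from column 1 (I=9, K=7, carry-in 0, digits 1,7,9 already taken and all letters distinct): X must equal 8. So X=8.
Step 5. [col 2: H + X ≡ O (mod 10)] no forcing yet in column 2 (carry-in 1); H=4 is free and consistent — try it, so H=4.
Step 6. [col 2: H + X ≡ O (mod 10)] in column 2 we have H+X≡O with carry-in 1; given H=4, X=8 and digits 1,4,7,8,9 already taken and all letters distinct, that pins O to 3 ⇒ O=3.
Step 7. [col 3: X + Z ≡ H (mod 10)] column 3: given X=8, H=4, carry-in 1, and digits 1,3,4,7,8,9 already taken and all letters distinct, X+Z≡H (mod 10) forces Z=5, so Z=5.
Step 8. [col 4: T + Z ≡ Q (mod 10)] several values work for Q in column 4 (T + Z ≡ Q (mod 10), carry-in 1); try Q=2. So Q=2.
Step 9. [col 4: T + Z ≡ Q (mod 10)] in column 4 we have T+Z≡Q with carry-in 1; given Z=5, Q=2 and digits 1,2,3,4,5,7,8,9 already taken and all letters distinct, that pins T to 6, so T=6.
Step 10. [col 6: T + H ≡ C (mod 10)] column 6 reads T+H+carry(0)=C with T=6, H=4; with digits 1,2,3,4,5,6,7,8,9 already taken and all letters distinct, the only value for C is 0, so C=0.

Answer: C=0, G=1, H=4, I=9, K=7, O=3, Q=2, T=6, X=8, Z=5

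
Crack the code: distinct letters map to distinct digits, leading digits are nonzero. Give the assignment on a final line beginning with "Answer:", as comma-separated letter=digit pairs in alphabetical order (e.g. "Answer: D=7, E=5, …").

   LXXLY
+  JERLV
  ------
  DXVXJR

Step 1. [col 1: Y + V ≡ R (mod 10)] several values work for Y in column 1 (Y + V ≡ R (mod 10), carry-in 0); try Y=2 ⇒ Y=2.
Step 2. [col 1: Y + V ≡ R (mod 10)] R=0 is one option consistent with column 1 (Y + V ≡ R (mod 10), carry-in 0) — take it. So R=0.
Step 3. [D] D is the leading digit of a 6-digit sum of two 5-digit numbers; the final carry is exactly 1 ⇒ D=1.
Step 4. [col 1: Y + V ≡ R (mod 10)] in column 1 we have Y+V≡R with carry-in 0; given Y=2, R=0 and digits 0,1,2 already taken and all letters distinct, that pins V to 8, so V=8.
Step 5. [col 2: L + L ≡ J (mod 10)] L=4 is one option consistent with column 2 (L + L ≡ J (mod 10), carry-in 1) — take it, so L=4.
Step 6. [col 2: L + L ≡ J (mod 10)] column 2 reads L+L+carry(1)=J with L=4; with digits 0,1,2,4,8 already taken and all letters distinct, the only value for J is 9. So J=9.
Step 7. [col 3: X + R ≡ X (mod 10)] column 3 (X + R ≡ X (mod 10), carry-in 0) doesn't pin X yet; pick X=3 and continue ⇒ X=3.
Step 8. [col 4: X + E ≡ V (mod 10)] in column 4 we have X+E≡V with carry-in 0; given X=3, V=8 and digits 0,1,2,3,4,8,9 already taken and all letters distinct, that pins E to 5, so E=5.

Answer: D=1, E=5, J=9, L=4, R=0, V=8, X=3, Y=2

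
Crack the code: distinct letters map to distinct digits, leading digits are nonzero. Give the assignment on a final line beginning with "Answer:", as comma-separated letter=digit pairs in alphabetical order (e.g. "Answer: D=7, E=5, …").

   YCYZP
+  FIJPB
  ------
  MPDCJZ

Step 1. [col 1: P + B ≡ Z (mod 10)] no forcing yet in column 1 (carry-in 0); Z=0 is free and consistent — try it ⇒ Z=0.
Step 2. [col 1: P + B ≡ Z (mod 10)] P=3 is one option consistent with column 1 (P + B ≡ Z (mod 10), carry-in 0) — take it, so P=3.
Step 3. [M] M is the leading digit of a 6-digit sum of two 5-digit numbers; the final carry is exactly 1, so M=1.
Step 4. [col 1: P + B ≡ Z (mod 10)] column 1 reads P+B+carry(0)=Z with P=3, Z=0; with digits 0,1,3 already taken and all letters distinct, the only value for B is 7 ⇒ B=7.
Step 5. [col 2: Z + P ≡ J (mod 10)] in column 2 we have Z+P≡J with carry-in 1; given Z=0, P=3 and digits 0,1,3,7 already taken and all letters distinct, that pins J to 4. So J=4.
Step 6. [col 3: Y + J ≡ C (mod 10)] no forcing yet in column 3 (carry-in 0); C=2 is free and consistent — try it, so C=2.
Step 7. [col 3: Y + J ≡ C (mod 10)] column 3: given J=4, C=2, carry-in 0, and digits 0,1,2,3,4,7 already taken and all letters distinct, Y+J≡C (mod 10) forces Y=8, so Y=8.
Step 8. [col 4: C + I ≡ D (mod 10)] column 4: given C=2, carry-in 1, and digits 0,1,2,3,4,7,8 already taken and all letters distinct, C+I≡D (mod 10) forces D=9 ⇒ D=9.
Step 9. [col 4: C + I ≡ D (mod 10)] from column 4 (C=2, D=9, carry-in 1, digits 0,1,2,3,4,7,8,9 already taken and all letters distinct): I must equal 6 ⇒ I=6.
Step 10. [col 5: Y + F ≡ P (mod 10)] column 5: given Y=8, P=3, carry-in 0, and digits 0,1,2,3,4,6,7,8,9 already taken and all letters distinct, Y+F≡P (mod 10) forces F=5, so F=5.

Answer: B=7, C=2, D=9, F=5, I=6, J=4, M=1, P=3, Y=8, Z=0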